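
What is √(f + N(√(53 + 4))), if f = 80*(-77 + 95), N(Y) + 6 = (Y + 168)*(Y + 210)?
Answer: √(36771 + 378*√57) ≈ 199.06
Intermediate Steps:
N(Y) = -6 + (168 + Y)*(210 + Y) (N(Y) = -6 + (Y + 168)*(Y + 210) = -6 + (168 + Y)*(210 + Y))
f = 1440 (f = 80*18 = 1440)
√(f + N(√(53 + 4))) = √(1440 + (35274 + (√(53 + 4))² + 378*√(53 + 4))) = √(1440 + (35274 + (√57)² + 378*√57)) = √(1440 + (35274 + 57 + 378*√57)) = √(1440 + (35331 + 378*√57)) = √(36771 + 378*√57)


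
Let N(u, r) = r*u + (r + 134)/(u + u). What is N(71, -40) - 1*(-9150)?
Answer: 448057/71 ≈ 6310.7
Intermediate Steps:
N(u, r) = r*u + (134 + r)/(2*u) (N(u, r) = r*u + (134 + r)/((2*u)) = r*u + (134 + r)*(1/(2*u)) = r*u + (134 + r)/(2*u))
N(71, -40) - 1*(-9150) = (67 + (1/2)*(-40) - 40*71**2)/71 - 1*(-9150) = (67 - 20 - 40*5041)/71 + 9150 = (67 - 20 - 201640)/71 + 9150 = (1/71)*(-201593) + 9150 = -201593/71 + 9150 = 448057/71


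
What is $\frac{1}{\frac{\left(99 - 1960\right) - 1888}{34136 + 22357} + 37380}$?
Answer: $\frac{56493}{2111704591} \approx 2.6752 \cdot 10^{-5}$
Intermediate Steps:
$\frac{1}{\frac{\left(99 - 1960\right) - 1888}{34136 + 22357} + 37380} = \frac{1}{\frac{\left(99 - 1960\right) - 1888}{56493} + 37380} = \frac{1}{\left(-1861 - 1888\right) \frac{1}{56493} + 37380} = \frac{1}{\left(-3749\right) \frac{1}{56493} + 37380} = \frac{1}{- \frac{3749}{56493} + 37380} = \frac{1}{\frac{2111704591}{56493}} = \frac{56493}{2111704591}$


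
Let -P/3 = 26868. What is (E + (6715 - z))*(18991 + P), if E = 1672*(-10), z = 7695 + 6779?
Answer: 1508224627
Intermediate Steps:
P = -80604 (P = -3*26868 = -80604)
z = 14474
E = -16720
(E + (6715 - z))*(18991 + P) = (-16720 + (6715 - 1*14474))*(18991 - 80604) = (-16720 + (6715 - 14474))*(-61613) = (-16720 - 7759)*(-61613) = -24479*(-61613) = 1508224627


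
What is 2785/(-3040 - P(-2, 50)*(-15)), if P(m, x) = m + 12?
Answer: -557/578 ≈ -0.96367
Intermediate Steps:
P(m, x) = 12 + m
2785/(-3040 - P(-2, 50)*(-15)) = 2785/(-3040 - (12 - 2)*(-15)) = 2785/(-3040 - 10*(-15)) = 2785/(-3040 - 1*(-150)) = 2785/(-3040 + 150) = 2785/(-2890) = 2785*(-1/2890) = -557/578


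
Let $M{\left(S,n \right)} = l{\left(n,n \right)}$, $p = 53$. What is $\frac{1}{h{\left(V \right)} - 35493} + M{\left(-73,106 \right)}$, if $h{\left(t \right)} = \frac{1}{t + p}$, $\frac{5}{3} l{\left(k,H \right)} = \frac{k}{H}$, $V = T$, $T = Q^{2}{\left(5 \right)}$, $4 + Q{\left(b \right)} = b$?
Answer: $\frac{5749593}{9583105} \approx 0.59997$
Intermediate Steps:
$Q{\left(b \right)} = -4 + b$
$T = 1$ ($T = \left(-4 + 5\right)^{2} = 1^{2} = 1$)
$V = 1$
$l{\left(k,H \right)} = \frac{3 k}{5 H}$ ($l{\left(k,H \right)} = \frac{3 \frac{k}{H}}{5} = \frac{3 k}{5 H}$)
$h{\left(t \right)} = \frac{1}{53 + t}$ ($h{\left(t \right)} = \frac{1}{t + 53} = \frac{1}{53 + t}$)
$M{\left(S,n \right)} = \frac{3}{5}$ ($M{\left(S,n \right)} = \frac{3 n}{5 n} = \frac{3}{5}$)
$\frac{1}{h{\left(V \right)} - 35493} + M{\left(-73,106 \right)} = \frac{1}{\frac{1}{53 + 1} - 35493} + \frac{3}{5} = \frac{1}{\frac{1}{54} - 35493} + \frac{3}{5} = \frac{1}{- \frac{1916621}{54}} + \frac{3}{5} = - \frac{54}{1916621} + \frac{3}{5} = \frac{5749593}{9583105}$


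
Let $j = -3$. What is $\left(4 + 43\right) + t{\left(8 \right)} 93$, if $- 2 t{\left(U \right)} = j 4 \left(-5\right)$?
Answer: $-2743$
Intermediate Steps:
$t{\left(U \right)} = -30$ ($t{\left(U \right)} = - \frac{\left(-3\right) 4 \left(-5\right)}{2} = - \frac{\left(-12\right) \left(-5\right)}{2} = \left(- \frac{1}{2}\right) 60 = -30$)
$\left(4 + 43\right) + t{\left(8 \right)} 93 = \left(4 + 43\right) - 2790 = 47 - 2790 = -2743$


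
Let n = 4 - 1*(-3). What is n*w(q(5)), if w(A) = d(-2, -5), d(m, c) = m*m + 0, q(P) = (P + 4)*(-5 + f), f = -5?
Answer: 28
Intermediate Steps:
q(P) = -40 - 10*P (q(P) = (P + 4)*(-5 - 5) = (4 + P)*(-10) = -40 - 10*P)
d(m, c) = m² (d(m, c) = m² + 0 = m²)
n = 7 (n = 4 + 3 = 7)
w(A) = 4 (w(A) = (-2)² = 4)
n*w(q(5)) = 7*4 = 28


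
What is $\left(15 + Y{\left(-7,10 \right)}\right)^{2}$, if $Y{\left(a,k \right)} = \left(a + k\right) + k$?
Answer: $784$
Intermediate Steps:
$Y{\left(a,k \right)} = a + 2 k$
$\left(15 + Y{\left(-7,10 \right)}\right)^{2} = \left(15 + \left(-7 + 2 \cdot 10\right)\right)^{2} = \left(15 + \left(-7 + 20\right)\right)^{2} = \left(15 + 13\right)^{2} = 28^{2} = 784$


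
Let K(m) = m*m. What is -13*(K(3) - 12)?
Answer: 39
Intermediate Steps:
K(m) = m²
-13*(K(3) - 12) = -13*(3² - 12) = -13*(9 - 12) = -13*(-3) = 39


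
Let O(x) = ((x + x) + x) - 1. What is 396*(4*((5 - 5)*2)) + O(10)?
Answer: 29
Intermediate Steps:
O(x) = -1 + 3*x (O(x) = (2*x + x) - 1 = 3*x - 1 = -1 + 3*x)
396*(4*((5 - 5)*2)) + O(10) = 396*(4*((5 - 5)*2)) + (-1 + 3*10) = 396*(4*(0*2)) + (-1 + 30) = 396*(4*0) + 29 = 396*0 + 29 = 0 + 29 = 29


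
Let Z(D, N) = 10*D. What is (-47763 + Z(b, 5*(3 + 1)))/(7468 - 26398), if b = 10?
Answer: 47663/18930 ≈ 2.5179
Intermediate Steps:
(-47763 + Z(b, 5*(3 + 1)))/(7468 - 26398) = (-47763 + 10*10)/(7468 - 26398) = (-47763 + 100)/(-18930) = -47663*(-1/18930) = 47663/18930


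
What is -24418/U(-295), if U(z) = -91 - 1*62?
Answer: 24418/153 ≈ 159.59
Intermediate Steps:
U(z) = -153 (U(z) = -91 - 62 = -153)
-24418/U(-295) = -24418/(-153) = -24418*(-1/153) = 24418/153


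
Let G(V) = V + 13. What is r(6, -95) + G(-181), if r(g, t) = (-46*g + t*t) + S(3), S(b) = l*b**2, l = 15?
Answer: 8716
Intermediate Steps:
S(b) = 15*b**2
r(g, t) = 135 + t**2 - 46*g (r(g, t) = (-46*g + t*t) + 15*3**2 = (-46*g + t**2) + 15*9 = (t**2 - 46*g) + 135 = 135 + t**2 - 46*g)
G(V) = 13 + V
r(6, -95) + G(-181) = (135 + (-95)**2 - 46*6) + (13 - 181) = (135 + 9025 - 276) - 168 = 8884 - 168 = 8716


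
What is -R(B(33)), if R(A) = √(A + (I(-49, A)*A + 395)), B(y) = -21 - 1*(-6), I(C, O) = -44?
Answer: -4*√65 ≈ -32.249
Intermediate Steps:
B(y) = -15 (B(y) = -21 + 6 = -15)
R(A) = √(395 - 43*A) (R(A) = √(A + (-44*A + 395)) = √(A + (395 - 44*A)) = √(395 - 43*A))
-R(B(33)) = -√(395 - 43*(-15)) = -√(395 + 645) = -√1040 = -4*√65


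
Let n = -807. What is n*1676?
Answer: -1352532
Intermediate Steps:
n*1676 = -807*1676 = -1352532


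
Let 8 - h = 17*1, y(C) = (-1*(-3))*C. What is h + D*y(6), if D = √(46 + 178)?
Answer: -9 + 72*√14 ≈ 260.40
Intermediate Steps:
y(C) = 3*C
D = 4*√14 (D = √224 = 4*√14 ≈ 14.967)
h = -9 (h = 8 - 17 = -9)
h + D*y(6) = -9 + (4*√14)*(3*6) = -9 + (4*√14)*18 = -9 + 72*√14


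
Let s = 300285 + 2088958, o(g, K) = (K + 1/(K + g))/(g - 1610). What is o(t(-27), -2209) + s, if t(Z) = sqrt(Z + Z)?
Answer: 15110805417587399878/6324512299595 + 16169007651*I*sqrt(6)/6324512299595 ≈ 2.3892e+6 + 0.0062623*I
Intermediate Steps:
t(Z) = sqrt(2)*sqrt(Z) (t(Z) = sqrt(2*Z) = sqrt(2)*sqrt(Z))
o(g, K) = (K + 1/(K + g))/(-1610 + g)
s = 2389243
o(t(-27), -2209) + s = (1 + (-2209)**2 - 2209*sqrt(2)*sqrt(-27))/((sqrt(2)*sqrt(-27))**2 - 1610*(-2209) - 1610*sqrt(2)*sqrt(-27) - 2209*sqrt(2)*sqrt(-27)) + 2389243 = (1 + 4879681 - 2209*sqrt(2)*3*I*sqrt(3))/((sqrt(2)*(3*I*sqrt(3)))**2 + 3556490 - 1610*sqrt(2)*3*I*sqrt(3) - 2209*sqrt(2)*3*I*sqrt(3)) + 2389243 = (1 + 4879681 - 6627*I*sqrt(6))/((3*I*sqrt(6))**2 + 3556490 - 4830*I*sqrt(6) - 6627*I*sqrt(6)) + 2389243 = (1 + 4879681 - 6627*I*sqrt(6))/(-54 + 3556490 - 4830*I*sqrt(6) - 6627*I*sqrt(6)) + 2389243 = (4879682 - 6627*I*sqrt(6))/(3556436 - 11457*I*sqrt(6)) + 2389243 = 2389243 + (4879682 - 6627*I*sqrt(6))/(3556436 - 11457*I*sqrt(6))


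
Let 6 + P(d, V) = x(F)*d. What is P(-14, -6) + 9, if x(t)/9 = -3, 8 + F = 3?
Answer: 381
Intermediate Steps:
F = -5 (F = -8 + 3 = -5)
x(t) = -27 (x(t) = 9*(-3) = -27)
P(d, V) = -6 - 27*d
P(-14, -6) + 9 = (-6 - 27*(-14)) + 9 = (-6 + 378) + 9 = 372 + 9 = 381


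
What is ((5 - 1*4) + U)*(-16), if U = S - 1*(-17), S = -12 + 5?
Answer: -176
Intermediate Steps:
S = -7
U = 10 (U = -7 - 1*(-17) = -7 + 17 = 10)
((5 - 1*4) + U)*(-16) = ((5 - 1*4) + 10)*(-16) = ((5 - 4) + 10)*(-16) = (1 + 10)*(-16) = 11*(-16) = -176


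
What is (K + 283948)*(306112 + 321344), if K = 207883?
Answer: 308602311936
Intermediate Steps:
(K + 283948)*(306112 + 321344) = (207883 + 283948)*(306112 + 321344) = 491831*627456 = 308602311936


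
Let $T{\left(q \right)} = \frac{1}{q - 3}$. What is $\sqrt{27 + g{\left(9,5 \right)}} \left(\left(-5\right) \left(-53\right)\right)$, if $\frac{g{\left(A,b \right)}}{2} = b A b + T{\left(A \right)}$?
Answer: $\frac{530 \sqrt{1074}}{3} \approx 5789.7$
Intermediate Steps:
$T{\left(q \right)} = \frac{1}{-3 + q}$
$g{\left(A,b \right)} = \frac{2}{-3 + A} + 2 A b^{2}$ ($g{\left(A,b \right)} = 2 \left(b A b + \frac{1}{-3 + A}\right) = 2 \left(A b b + \frac{1}{-3 + A}\right) = 2 \left(A b^{2} + \frac{1}{-3 + A}\right) = 2 \left(\frac{1}{-3 + A} + A b^{2}\right) = \frac{2}{-3 + A} + 2 A b^{2}$)
$\sqrt{27 + g{\left(9,5 \right)}} \left(\left(-5\right) \left(-53\right)\right) = \sqrt{27 + \frac{2 \left(1 + 9 \cdot 5^{2} \left(-3 + 9\right)\right)}{-3 + 9}} \left(\left(-5\right) \left(-53\right)\right) = \sqrt{27 + \frac{2 \left(1 + 9 \cdot 25 \cdot 6\right)}{6}} \cdot 265 = \sqrt{27 + 2 \cdot \frac{1}{6} \left(1 + 1350\right)} 265 = \sqrt{27 + 2 \cdot \frac{1}{6} \cdot 1351} \cdot 265 = \sqrt{27 + \frac{1351}{3}} \cdot 265 = \sqrt{\frac{1432}{3}} \cdot 265 = \frac{2 \sqrt{1074}}{3} \cdot 265 = \frac{530 \sqrt{1074}}{3}$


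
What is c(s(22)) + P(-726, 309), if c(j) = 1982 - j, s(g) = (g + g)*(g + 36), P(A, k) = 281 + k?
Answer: 20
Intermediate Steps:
s(g) = 2*g*(36 + g) (s(g) = (2*g)*(36 + g) = 2*g*(36 + g))
c(s(22)) + P(-726, 309) = (1982 - 2*22*(36 + 22)) + (281 + 309) = (1982 - 2*22*58) + 590 = (1982 - 1*2552) + 590 = (1982 - 2552) + 590 = -570 + 590 = 20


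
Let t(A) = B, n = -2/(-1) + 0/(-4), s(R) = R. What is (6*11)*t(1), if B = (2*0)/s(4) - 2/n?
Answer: -66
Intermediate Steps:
n = 2 (n = -2*(-1) + 0*(-¼) = 2 + 0 = 2)
B = -1 (B = (2*0)/4 - 2/2 = 0*(¼) - 2*½ = 0 - 1 = -1)
t(A) = -1
(6*11)*t(1) = (6*11)*(-1) = 66*(-1) = -66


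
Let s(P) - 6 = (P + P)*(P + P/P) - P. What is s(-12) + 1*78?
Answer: 360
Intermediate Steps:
s(P) = 6 - P + 2*P*(1 + P) (s(P) = 6 + ((P + P)*(P + P/P) - P) = 6 + ((2*P)*(P + 1) - P) = 6 + ((2*P)*(1 + P) - P) = 6 + (2*P*(1 + P) - P) = 6 + (-P + 2*P*(1 + P)) = 6 - P + 2*P*(1 + P))
s(-12) + 1*78 = (6 - 12 + 2*(-12)**2) + 1*78 = (6 - 12 + 2*144) + 78 = (6 - 12 + 288) + 78 = 282 + 78 = 360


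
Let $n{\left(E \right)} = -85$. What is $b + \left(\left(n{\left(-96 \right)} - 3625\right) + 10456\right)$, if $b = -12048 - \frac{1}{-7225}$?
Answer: $- \frac{38306949}{7225} \approx -5302.0$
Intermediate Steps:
$b = - \frac{87046799}{7225}$ ($b = -12048 - - \frac{1}{7225} = -12048 + \frac{1}{7225} = - \frac{87046799}{7225} \approx -12048.0$)
$b + \left(\left(n{\left(-96 \right)} - 3625\right) + 10456\right) = - \frac{87046799}{7225} + \left(\left(-85 - 3625\right) + 10456\right) = - \frac{87046799}{7225} + \left(-3710 + 10456\right) = - \frac{87046799}{7225} + 6746 = - \frac{38306949}{7225}$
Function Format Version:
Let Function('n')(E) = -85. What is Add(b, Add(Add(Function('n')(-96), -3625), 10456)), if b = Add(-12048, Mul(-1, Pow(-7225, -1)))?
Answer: Rational(-38306949, 7225) ≈ -5302.0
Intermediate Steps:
b = Rational(-87046799, 7225) (b = Add(-12048, Mul(-1, Rational(-1, 7225))) = Add(-12048, Rational(1, 7225)) = Rational(-87046799, 7225) ≈ -12048.)
Add(b, Add(Add(Function('n')(-96), -3625), 10456)) = Add(Rational(-87046799, 7225), Add(Add(-85, -3625), 10456)) = Add(Rational(-87046799, 7225), Add(-3710, 10456)) = Add(Rational(-87046799, 7225), 6746) = Rational(-38306949, 7225)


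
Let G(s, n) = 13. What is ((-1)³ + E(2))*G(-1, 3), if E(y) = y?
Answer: 13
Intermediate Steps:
((-1)³ + E(2))*G(-1, 3) = ((-1)³ + 2)*13 = (-1 + 2)*13 = 1*13 = 13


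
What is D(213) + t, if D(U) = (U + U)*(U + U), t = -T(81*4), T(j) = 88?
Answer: 181388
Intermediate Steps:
t = -88 (t = -1*88 = -88)
D(U) = 4*U² (D(U) = (2*U)*(2*U) = 4*U²)
D(213) + t = 4*213² - 88 = 4*45369 - 88 = 181476 - 88 = 181388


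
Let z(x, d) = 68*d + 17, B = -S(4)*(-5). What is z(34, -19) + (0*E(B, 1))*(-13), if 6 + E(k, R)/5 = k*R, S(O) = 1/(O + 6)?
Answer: -1275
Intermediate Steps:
S(O) = 1/(6 + O)
B = ½ (B = -1/(6 + 4)*(-5) = -1/10*(-5) = -1*⅒*(-5) = -⅒*(-5) = ½ ≈ 0.50000)
E(k, R) = -30 + 5*R*k (E(k, R) = -30 + 5*(k*R) = -30 + 5*(R*k) = -30 + 5*R*k)
z(x, d) = 17 + 68*d
z(34, -19) + (0*E(B, 1))*(-13) = (17 + 68*(-19)) + (0*(-30 + 5*1*(½)))*(-13) = (17 - 1292) + (0*(-30 + 5/2))*(-13) = -1275 + (0*(-55/2))*(-13) = -1275 + 0*(-13) = -1275 + 0 = -1275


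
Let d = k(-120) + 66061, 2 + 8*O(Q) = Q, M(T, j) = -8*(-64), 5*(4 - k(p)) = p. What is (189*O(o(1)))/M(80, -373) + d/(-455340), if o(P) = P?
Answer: -89189951/466268160 ≈ -0.19128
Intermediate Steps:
k(p) = 4 - p/5
M(T, j) = 512
O(Q) = -¼ + Q/8
d = 66089 (d = (4 - ⅕*(-120)) + 66061 = (4 + 24) + 66061 = 28 + 66061 = 66089)
(189*O(o(1)))/M(80, -373) + d/(-455340) = (189*(-¼ + (⅛)*1))/512 + 66089/(-455340) = (189*(-¼ + ⅛))*(1/512) + 66089*(-1/455340) = (189*(-⅛))*(1/512) - 66089/455340 = -189/8*1/512 - 66089/455340 = -189/4096 - 66089/455340 = -89189951/466268160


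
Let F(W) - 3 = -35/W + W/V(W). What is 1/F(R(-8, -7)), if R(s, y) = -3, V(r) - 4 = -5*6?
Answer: 78/1153 ≈ 0.067650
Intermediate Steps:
V(r) = -26 (V(r) = 4 - 5*6 = 4 - 30 = -26)
F(W) = 3 - 35/W - W/26 (F(W) = 3 + (-35/W + W/(-26)) = 3 + (-35/W + W*(-1/26)) = 3 + (-35/W - W/26) = 3 - 35/W - W/26)
1/F(R(-8, -7)) = 1/(3 - 35/(-3) - 1/26*(-3)) = 1/(3 - 35*(-⅓) + 3/26) = 1/(3 + 35/3 + 3/26) = 1/(1153/78) = 78/1153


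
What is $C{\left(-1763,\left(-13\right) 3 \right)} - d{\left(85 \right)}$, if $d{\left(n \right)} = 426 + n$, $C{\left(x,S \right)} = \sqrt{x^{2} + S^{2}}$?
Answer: $-511 + \sqrt{3109690} \approx 1252.4$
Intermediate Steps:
$C{\left(x,S \right)} = \sqrt{S^{2} + x^{2}}$
$C{\left(-1763,\left(-13\right) 3 \right)} - d{\left(85 \right)} = \sqrt{\left(\left(-13\right) 3\right)^{2} + \left(-1763\right)^{2}} - \left(426 + 85\right) = \sqrt{\left(-39\right)^{2} + 3108169} - 511 = \sqrt{1521 + 3108169} - 511 = \sqrt{3109690} - 511 = -511 + \sqrt{3109690}$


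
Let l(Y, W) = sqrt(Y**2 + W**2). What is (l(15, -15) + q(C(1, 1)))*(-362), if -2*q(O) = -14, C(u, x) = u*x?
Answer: -2534 - 5430*sqrt(2) ≈ -10213.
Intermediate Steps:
q(O) = 7 (q(O) = -1/2*(-14) = 7)
l(Y, W) = sqrt(W**2 + Y**2)
(l(15, -15) + q(C(1, 1)))*(-362) = (sqrt((-15)**2 + 15**2) + 7)*(-362) = (sqrt(225 + 225) + 7)*(-362) = (sqrt(450) + 7)*(-362) = (15*sqrt(2) + 7)*(-362) = (7 + 15*sqrt(2))*(-362) = -2534 - 5430*sqrt(2)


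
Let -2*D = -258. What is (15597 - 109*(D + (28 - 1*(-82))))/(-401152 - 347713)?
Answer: 10454/748865 ≈ 0.013960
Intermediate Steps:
D = 129 (D = -1/2*(-258) = 129)
(15597 - 109*(D + (28 - 1*(-82))))/(-401152 - 347713) = (15597 - 109*(129 + (28 - 1*(-82))))/(-401152 - 347713) = (15597 - 109*(129 + (28 + 82)))/(-748865) = (15597 - 109*(129 + 110))*(-1/748865) = (15597 - 109*239)*(-1/748865) = (15597 - 26051)*(-1/748865) = -10454*(-1/748865) = 10454/748865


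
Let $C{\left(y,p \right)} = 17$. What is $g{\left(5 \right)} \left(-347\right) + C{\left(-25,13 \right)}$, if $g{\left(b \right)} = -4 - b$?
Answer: $3140$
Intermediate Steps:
$g{\left(5 \right)} \left(-347\right) + C{\left(-25,13 \right)} = \left(-4 - 5\right) \left(-347\right) + 17 = \left(-9\right) \left(-347\right) + 17 = 3123 + 17 = 3140$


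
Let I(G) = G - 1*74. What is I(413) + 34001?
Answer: 34340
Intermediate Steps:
I(G) = -74 + G (I(G) = G - 74 = -74 + G)
I(413) + 34001 = (-74 + 413) + 34001 = 339 + 34001 = 34340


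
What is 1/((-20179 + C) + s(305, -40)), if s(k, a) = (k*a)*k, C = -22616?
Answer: -1/3763795 ≈ -2.6569e-7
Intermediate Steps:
s(k, a) = a*k**2 (s(k, a) = (a*k)*k = a*k**2)
1/((-20179 + C) + s(305, -40)) = 1/((-20179 - 22616) - 40*305**2) = 1/(-42795 - 40*93025) = 1/(-42795 - 3721000) = 1/(-3763795) = -1/3763795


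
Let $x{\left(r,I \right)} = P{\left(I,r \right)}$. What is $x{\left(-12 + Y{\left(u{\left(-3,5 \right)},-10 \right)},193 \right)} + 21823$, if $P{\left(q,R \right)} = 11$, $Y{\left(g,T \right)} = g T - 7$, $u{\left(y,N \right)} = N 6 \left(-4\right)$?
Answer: $21834$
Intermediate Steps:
$u{\left(y,N \right)} = - 24 N$ ($u{\left(y,N \right)} = 6 N \left(-4\right) = - 24 N$)
$Y{\left(g,T \right)} = -7 + T g$ ($Y{\left(g,T \right)} = T g - 7 = -7 + T g$)
$x{\left(r,I \right)} = 11$
$x{\left(-12 + Y{\left(u{\left(-3,5 \right)},-10 \right)},193 \right)} + 21823 = 11 + 21823 = 21834$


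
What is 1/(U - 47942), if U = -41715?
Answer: -1/89657 ≈ -1.1154e-5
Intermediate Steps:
1/(U - 47942) = 1/(-41715 - 47942) = 1/(-89657) = -1/89657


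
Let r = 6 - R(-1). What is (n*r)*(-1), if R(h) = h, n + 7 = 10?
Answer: -21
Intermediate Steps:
n = 3 (n = -7 + 10 = 3)
r = 7 (r = 6 - 1*(-1) = 6 + 1 = 7)
(n*r)*(-1) = (3*7)*(-1) = 21*(-1) = -21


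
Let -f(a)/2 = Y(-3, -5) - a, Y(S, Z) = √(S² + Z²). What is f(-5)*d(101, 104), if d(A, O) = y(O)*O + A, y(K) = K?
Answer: -109170 - 21834*√34 ≈ -2.3648e+5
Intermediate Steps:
d(A, O) = A + O² (d(A, O) = O*O + A = O² + A = A + O²)
f(a) = -2*√34 + 2*a (f(a) = -2*(√((-3)² + (-5)²) - a) = -2*(√(9 + 25) - a) = -2*(√34 - a) = -2*√34 + 2*a)
f(-5)*d(101, 104) = (-2*√34 + 2*(-5))*(101 + 104²) = (-2*√34 - 10)*(101 + 10816) = (-10 - 2*√34)*10917 = -109170 - 21834*√34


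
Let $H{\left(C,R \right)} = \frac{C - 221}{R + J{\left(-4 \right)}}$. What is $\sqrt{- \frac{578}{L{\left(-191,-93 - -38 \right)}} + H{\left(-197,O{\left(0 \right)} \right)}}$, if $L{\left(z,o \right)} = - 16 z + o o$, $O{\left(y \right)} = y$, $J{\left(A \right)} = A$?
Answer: $\frac{\sqrt{15442979226}}{12162} \approx 10.218$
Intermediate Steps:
$L{\left(z,o \right)} = o^{2} - 16 z$ ($L{\left(z,o \right)} = - 16 z + o^{2} = o^{2} - 16 z$)
$H{\left(C,R \right)} = \frac{-221 + C}{-4 + R}$ ($H{\left(C,R \right)} = \frac{C - 221}{R - 4} = \frac{-221 + C}{-4 + R}$)
$\sqrt{- \frac{578}{L{\left(-191,-93 - -38 \right)}} + H{\left(-197,O{\left(0 \right)} \right)}} = \sqrt{- \frac{578}{\left(-93 - -38\right)^{2} - -3056} + \frac{-221 - 197}{-4 + 0}} = \sqrt{- \frac{578}{\left(-93 + 38\right)^{2} + 3056} + \frac{1}{-4} \left(-418\right)} = \sqrt{- \frac{578}{\left(-55\right)^{2} + 3056} - - \frac{209}{2}} = \sqrt{- \frac{578}{3025 + 3056} + \frac{209}{2}} = \sqrt{- \frac{578}{6081} + \frac{209}{2}} = \sqrt{\frac{1269773}{12162}} = \frac{\sqrt{15442979226}}{12162}$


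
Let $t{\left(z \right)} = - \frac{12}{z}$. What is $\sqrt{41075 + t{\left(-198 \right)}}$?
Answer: $\frac{\sqrt{44730741}}{33} \approx 202.67$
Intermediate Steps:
$\sqrt{41075 + t{\left(-198 \right)}} = \sqrt{41075 - \frac{12}{-198}} = \sqrt{41075 - - \frac{2}{33}} = \sqrt{41075 + \frac{2}{33}} = \sqrt{\frac{1355477}{33}} = \frac{\sqrt{44730741}}{33}$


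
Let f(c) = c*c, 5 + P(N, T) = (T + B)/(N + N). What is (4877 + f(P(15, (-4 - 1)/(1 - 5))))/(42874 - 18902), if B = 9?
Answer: 70541281/345196800 ≈ 0.20435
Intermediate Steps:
P(N, T) = -5 + (9 + T)/(2*N) (P(N, T) = -5 + (T + 9)/(N + N) = -5 + (9 + T)/((2*N)) = -5 + (9 + T)*(1/(2*N)) = -5 + (9 + T)/(2*N))
f(c) = c²
(4877 + f(P(15, (-4 - 1)/(1 - 5))))/(42874 - 18902) = (4877 + ((½)*(9 + (-4 - 1)/(1 - 5) - 10*15)/15)²)/(42874 - 18902) = (4877 + ((½)*(1/15)*(9 - 5/(-4) - 150))²)/23972 = (4877 + ((½)*(1/15)*(9 - 5*(-¼) - 150))²)*(1/23972) = (4877 + ((½)*(1/15)*(9 + 5/4 - 150))²)*(1/23972) = (4877 + ((½)*(1/15)*(-559/4))²)*(1/23972) = (4877 + (-559/120)²)*(1/23972) = (4877 + 312481/14400)*(1/23972) = (70541281/14400)*(1/23972) = 70541281/345196800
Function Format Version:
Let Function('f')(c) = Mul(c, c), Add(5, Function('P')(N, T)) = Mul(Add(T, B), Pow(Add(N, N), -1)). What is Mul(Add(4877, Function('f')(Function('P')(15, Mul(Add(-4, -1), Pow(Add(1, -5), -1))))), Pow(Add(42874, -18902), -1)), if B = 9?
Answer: Rational(70541281, 345196800) ≈ 0.20435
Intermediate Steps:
Function('P')(N, T) = Add(-5, Mul(Rational(1, 2), Pow(N, -1), Add(9, T))) (Function('P')(N, T) = Add(-5, Mul(Add(T, 9), Pow(Add(N, N), -1))) = Add(-5, Mul(Add(9, T), Pow(Mul(2, N), -1))) = Add(-5, Mul(Add(9, T), Mul(Rational(1, 2), Pow(N, -1)))) = Add(-5, Mul(Rational(1, 2), Pow(N, -1), Add(9, T))))
Function('f')(c) = Pow(c, 2)
Mul(Add(4877, Function('f')(Function('P')(15, Mul(Add(-4, -1), Pow(Add(1, -5), -1))))), Pow(Add(42874, -18902), -1)) = Mul(Add(4877, Pow(Mul(Rational(1, 2), Pow(15, -1), Add(9, Mul(Add(-4, -1), Pow(Add(1, -5), -1)), Mul(-10, 15))), 2)), Pow(Add(42874, -18902), -1)) = Mul(Add(4877, Pow(Mul(Rational(1, 2), Rational(1, 15), Add(9, Mul(-5, Pow(-4, -1)), -150)), 2)), Pow(23972, -1)) = Mul(Add(4877, Pow(Mul(Rational(1, 2), Rational(1, 15), Add(9, Mul(-5, Rational(-1, 4)), -150)), 2)), Rational(1, 23972)) = Mul(Add(4877, Pow(Mul(Rational(1, 2), Rational(1, 15), Add(9, Rational(5, 4), -150)), 2)), Rational(1, 23972)) = Mul(Add(4877, Pow(Mul(Rational(1, 2), Rational(1, 15), Rational(-559, 4)), 2)), Rational(1, 23972)) = Mul(Add(4877, Pow(Rational(-559, 120), 2)), Rational(1, 23972)) = Mul(Add(4877, Rational(312481, 14400)), Rational(1, 23972)) = Mul(Rational(70541281, 14400), Rational(1, 23972)) = Rational(70541281, 345196800)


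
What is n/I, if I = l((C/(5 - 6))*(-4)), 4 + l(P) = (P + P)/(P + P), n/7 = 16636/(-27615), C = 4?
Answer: 16636/11835 ≈ 1.4057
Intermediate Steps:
n = -16636/3945 (n = 7*(16636/(-27615)) = 7*(16636*(-1/27615)) = 7*(-16636/27615) = -16636/3945 ≈ -4.2170)
l(P) = -3 (l(P) = -4 + (P + P)/(P + P) = -4 + (2*P)/((2*P)) = -4 + (2*P)*(1/(2*P)) = -4 + 1 = -3)
I = -3
n/I = -16636/3945/(-3) = -16636/3945*(-⅓) = 16636/11835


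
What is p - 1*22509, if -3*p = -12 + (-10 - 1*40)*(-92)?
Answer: -72115/3 ≈ -24038.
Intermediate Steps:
p = -4588/3 (p = -(-12 + (-10 - 1*40)*(-92))/3 = -(-12 + (-10 - 40)*(-92))/3 = -(-12 - 50*(-92))/3 = -(-12 + 4600)/3 = -⅓*4588 = -4588/3 ≈ -1529.3)
p - 1*22509 = -4588/3 - 1*22509 = -4588/3 - 22509 = -72115/3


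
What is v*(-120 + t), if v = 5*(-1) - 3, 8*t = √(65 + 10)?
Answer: 960 - 5*√3 ≈ 951.34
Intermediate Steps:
t = 5*√3/8 (t = √(65 + 10)/8 = √75/8 = (5*√3)/8 = 5*√3/8 ≈ 1.0825)
v = -8 (v = -5 - 3 = -8)
v*(-120 + t) = -8*(-120 + 5*√3/8) = 960 - 5*√3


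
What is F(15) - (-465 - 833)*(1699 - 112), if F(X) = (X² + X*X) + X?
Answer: 2060391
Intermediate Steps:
F(X) = X + 2*X² (F(X) = (X² + X²) + X = 2*X² + X = X + 2*X²)
F(15) - (-465 - 833)*(1699 - 112) = 15*(1 + 2*15) - (-465 - 833)*(1699 - 112) = 15*(1 + 30) - (-1298)*1587 = 15*31 - 1*(-2059926) = 465 + 2059926 = 2060391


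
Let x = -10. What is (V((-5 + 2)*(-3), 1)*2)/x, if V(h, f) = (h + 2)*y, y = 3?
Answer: -33/5 ≈ -6.6000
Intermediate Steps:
V(h, f) = 6 + 3*h (V(h, f) = (h + 2)*3 = (2 + h)*3 = 6 + 3*h)
(V((-5 + 2)*(-3), 1)*2)/x = ((6 + 3*((-5 + 2)*(-3)))*2)/(-10) = ((6 + 3*(-3*(-3)))*2)*(-⅒) = ((6 + 3*9)*2)*(-⅒) = ((6 + 27)*2)*(-⅒) = (33*2)*(-⅒) = 66*(-⅒) = -33/5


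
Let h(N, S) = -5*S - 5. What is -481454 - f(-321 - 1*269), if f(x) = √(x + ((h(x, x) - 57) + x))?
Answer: -481454 - 2*√427 ≈ -4.8150e+5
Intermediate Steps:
h(N, S) = -5 - 5*S
f(x) = √(-62 - 3*x) (f(x) = √(x + (((-5 - 5*x) - 57) + x)) = √(x + ((-62 - 5*x) + x)) = √(x + (-62 - 4*x)) = √(-62 - 3*x))
-481454 - f(-321 - 1*269) = -481454 - √(-62 - 3*(-321 - 1*269)) = -481454 - √(-62 - 3*(-321 - 269)) = -481454 - √(-62 - 3*(-590)) = -481454 - √(-62 + 1770) = -481454 - √1708 = -481454 - 2*√427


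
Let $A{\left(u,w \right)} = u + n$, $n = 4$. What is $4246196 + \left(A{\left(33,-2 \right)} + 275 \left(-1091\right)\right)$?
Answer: $3946208$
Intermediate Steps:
$A{\left(u,w \right)} = 4 + u$ ($A{\left(u,w \right)} = u + 4 = 4 + u$)
$4246196 + \left(A{\left(33,-2 \right)} + 275 \left(-1091\right)\right) = 4246196 + \left(\left(4 + 33\right) + 275 \left(-1091\right)\right) = 4246196 + \left(37 - 300025\right) = 4246196 - 299988 = 3946208$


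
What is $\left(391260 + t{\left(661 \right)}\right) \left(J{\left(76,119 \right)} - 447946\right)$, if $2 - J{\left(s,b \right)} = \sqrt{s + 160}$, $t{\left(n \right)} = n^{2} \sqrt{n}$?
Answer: $- 2 \left(223972 + \sqrt{59}\right) \left(391260 + 436921 \sqrt{661}\right) \approx -5.2073 \cdot 10^{12}$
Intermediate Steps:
$t{\left(n \right)} = n^{\frac{5}{2}}$
$J{\left(s,b \right)} = 2 - \sqrt{160 + s}$ ($J{\left(s,b \right)} = 2 - \sqrt{s + 160} = 2 - \sqrt{160 + s}$)
$\left(391260 + t{\left(661 \right)}\right) \left(J{\left(76,119 \right)} - 447946\right) = \left(391260 + 661^{\frac{5}{2}}\right) \left(\left(2 - \sqrt{160 + 76}\right) - 447946\right) = \left(391260 + 436921 \sqrt{661}\right) \left(\left(2 - \sqrt{236}\right) - 447946\right) = \left(391260 + 436921 \sqrt{661}\right) \left(\left(2 - 2 \sqrt{59}\right) - 447946\right) = \left(391260 + 436921 \sqrt{661}\right) \left(-447944 - 2 \sqrt{59}\right) = \left(-447944 - 2 \sqrt{59}\right) \left(391260 + 436921 \sqrt{661}\right)$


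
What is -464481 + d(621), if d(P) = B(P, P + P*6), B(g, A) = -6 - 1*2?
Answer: -464489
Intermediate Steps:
B(g, A) = -8 (B(g, A) = -6 - 2 = -8)
d(P) = -8
-464481 + d(621) = -464481 - 8 = -464489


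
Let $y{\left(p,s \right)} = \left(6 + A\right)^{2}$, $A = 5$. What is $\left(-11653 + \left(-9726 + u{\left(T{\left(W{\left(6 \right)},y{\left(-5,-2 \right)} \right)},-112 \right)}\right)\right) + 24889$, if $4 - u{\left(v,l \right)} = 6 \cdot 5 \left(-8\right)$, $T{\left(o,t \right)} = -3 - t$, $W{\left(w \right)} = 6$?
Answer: $3754$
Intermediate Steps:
$y{\left(p,s \right)} = 121$ ($y{\left(p,s \right)} = \left(6 + 5\right)^{2} = 11^{2} = 121$)
$u{\left(v,l \right)} = 244$ ($u{\left(v,l \right)} = 4 - 6 \cdot 5 \left(-8\right) = 4 - 30 \left(-8\right) = 4 - -240 = 4 + 240 = 244$)
$\left(-11653 + \left(-9726 + u{\left(T{\left(W{\left(6 \right)},y{\left(-5,-2 \right)} \right)},-112 \right)}\right)\right) + 24889 = \left(-11653 + \left(-9726 + 244\right)\right) + 24889 = \left(-11653 - 9482\right) + 24889 = -21135 + 24889 = 3754$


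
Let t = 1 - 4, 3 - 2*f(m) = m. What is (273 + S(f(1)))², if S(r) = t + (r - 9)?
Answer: 68644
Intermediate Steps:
f(m) = 3/2 - m/2
t = -3
S(r) = -12 + r (S(r) = -3 + (r - 9) = -3 + (-9 + r) = -12 + r)
(273 + S(f(1)))² = (273 + (-12 + (3/2 - ½*1)))² = (273 + (-12 + (3/2 - ½)))² = (273 + (-12 + 1))² = (273 - 11)² = 262² = 68644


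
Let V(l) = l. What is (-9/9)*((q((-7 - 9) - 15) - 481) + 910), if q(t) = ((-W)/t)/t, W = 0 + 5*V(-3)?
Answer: -412284/961 ≈ -429.02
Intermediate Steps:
W = -15 (W = 0 + 5*(-3) = 0 - 15 = -15)
q(t) = 15/t² (q(t) = ((-1*(-15))/t)/t = (15/t)/t = 15/t²)
(-9/9)*((q((-7 - 9) - 15) - 481) + 910) = (-9/9)*((15/((-7 - 9) - 15)² - 481) + 910) = (-9*⅑)*((15/(-16 - 15)² - 481) + 910) = -((15/(-31)² - 481) + 910) = -((15*(1/961) - 481) + 910) = -((15/961 - 481) + 910) = -(-462226/961 + 910) = -1*412284/961 = -412284/961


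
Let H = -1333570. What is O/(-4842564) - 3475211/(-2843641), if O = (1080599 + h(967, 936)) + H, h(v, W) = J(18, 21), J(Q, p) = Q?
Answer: 17548239202877/13770513535524 ≈ 1.2743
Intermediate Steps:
h(v, W) = 18
O = -252953 (O = (1080599 + 18) - 1333570 = 1080617 - 1333570 = -252953)
O/(-4842564) - 3475211/(-2843641) = -252953/(-4842564) - 3475211/(-2843641) = -252953*(-1/4842564) - 3475211*(-1/2843641) = 252953/4842564 + 3475211/2843641 = 17548239202877/13770513535524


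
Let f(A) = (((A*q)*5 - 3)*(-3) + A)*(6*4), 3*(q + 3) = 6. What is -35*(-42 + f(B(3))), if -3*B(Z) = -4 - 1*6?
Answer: -50890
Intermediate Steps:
q = -1 (q = -3 + (⅓)*6 = -3 + 2 = -1)
B(Z) = 10/3 (B(Z) = -(-4 - 1*6)/3 = -(-4 - 6)/3 = -⅓*(-10) = 10/3)
f(A) = 216 + 384*A (f(A) = (((A*(-1))*5 - 3)*(-3) + A)*(6*4) = ((-A*5 - 3)*(-3) + A)*24 = ((-5*A - 3)*(-3) + A)*24 = ((-3 - 5*A)*(-3) + A)*24 = ((9 + 15*A) + A)*24 = (9 + 16*A)*24 = 216 + 384*A)
-35*(-42 + f(B(3))) = -35*(-42 + (216 + 384*(10/3))) = -35*(-42 + (216 + 1280)) = -35*(-42 + 1496) = -35*1454 = -50890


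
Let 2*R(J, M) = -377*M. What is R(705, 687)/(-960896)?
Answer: 258999/1921792 ≈ 0.13477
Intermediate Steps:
R(J, M) = -377*M/2 (R(J, M) = (-377*M)/2 = -377*M/2)
R(705, 687)/(-960896) = -377/2*687/(-960896) = -258999/2*(-1/960896) = 258999/1921792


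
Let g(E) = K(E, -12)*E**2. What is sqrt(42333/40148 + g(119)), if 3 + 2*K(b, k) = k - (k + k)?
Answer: sqrt(25679198371683)/20074 ≈ 252.44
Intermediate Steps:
K(b, k) = -3/2 - k/2 (K(b, k) = -3/2 + (k - (k + k))/2 = -3/2 + (k - 2*k)/2 = -3/2 + (-k)/2 = -3/2 - k/2)
g(E) = 9*E**2/2 (g(E) = (-3/2 - 1/2*(-12))*E**2 = (-3/2 + 6)*E**2 = 9*E**2/2)
sqrt(42333/40148 + g(119)) = sqrt(42333/40148 + (9/2)*119**2) = sqrt(42333*(1/40148) + (9/2)*14161) = sqrt(42333/40148 + 127449/2) = sqrt(2558453559/40148) = sqrt(25679198371683)/20074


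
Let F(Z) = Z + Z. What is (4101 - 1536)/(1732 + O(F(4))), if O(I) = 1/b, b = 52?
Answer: 26676/18013 ≈ 1.4809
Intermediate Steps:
F(Z) = 2*Z
O(I) = 1/52
(4101 - 1536)/(1732 + O(F(4))) = (4101 - 1536)/(1732 + 1/52) = 2565/(90065/52) = 2565*(52/90065) = 26676/18013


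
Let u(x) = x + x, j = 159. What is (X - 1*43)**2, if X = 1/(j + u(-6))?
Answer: 39942400/21609 ≈ 1848.4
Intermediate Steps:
u(x) = 2*x
X = 1/147 (X = 1/(159 + 2*(-6)) = 1/(159 - 12) = 1/147 ≈ 0.0068027)
(X - 1*43)**2 = (1/147 - 1*43)**2 = (1/147 - 43)**2 = (-6320/147)**2 = 39942400/21609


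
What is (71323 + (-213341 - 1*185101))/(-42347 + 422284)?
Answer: -327119/379937 ≈ -0.86098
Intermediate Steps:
(71323 + (-213341 - 1*185101))/(-42347 + 422284) = (71323 + (-213341 - 185101))/379937 = (71323 - 398442)*(1/379937) = -327119*1/379937 = -327119/379937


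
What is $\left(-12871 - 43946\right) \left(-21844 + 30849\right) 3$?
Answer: $-1534911255$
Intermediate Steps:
$\left(-12871 - 43946\right) \left(-21844 + 30849\right) 3 = \left(-56817\right) 9005 \cdot 3 = \left(-511637085\right) 3 = -1534911255$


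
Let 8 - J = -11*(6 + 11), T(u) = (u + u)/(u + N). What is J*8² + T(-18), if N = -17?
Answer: 436836/35 ≈ 12481.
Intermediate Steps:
T(u) = 2*u/(-17 + u) (T(u) = (u + u)/(u - 17) = (2*u)/(-17 + u) = 2*u/(-17 + u))
J = 195 (J = 8 - (-11)*(6 + 11) = 8 - (-11)*17 = 8 - 1*(-187) = 8 + 187 = 195)
J*8² + T(-18) = 195*8² + 2*(-18)/(-17 - 18) = 195*64 + 2*(-18)/(-35) = 12480 + 2*(-18)*(-1/35) = 12480 + 36/35 = 436836/35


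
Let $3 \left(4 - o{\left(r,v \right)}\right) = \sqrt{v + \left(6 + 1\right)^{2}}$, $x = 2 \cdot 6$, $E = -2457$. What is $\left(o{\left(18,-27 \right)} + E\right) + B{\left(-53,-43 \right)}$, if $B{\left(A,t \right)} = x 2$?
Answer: $-2429 - \frac{\sqrt{22}}{3} \approx -2430.6$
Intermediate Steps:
$x = 12$
$o{\left(r,v \right)} = 4 - \frac{\sqrt{49 + v}}{3}$ ($o{\left(r,v \right)} = 4 - \frac{\sqrt{v + \left(6 + 1\right)^{2}}}{3} = 4 - \frac{\sqrt{v + 7^{2}}}{3} = 4 - \frac{\sqrt{v + 49}}{3} = 4 - \frac{\sqrt{49 + v}}{3}$)
$B{\left(A,t \right)} = 24$ ($B{\left(A,t \right)} = 12 \cdot 2 = 24$)
$\left(o{\left(18,-27 \right)} + E\right) + B{\left(-53,-43 \right)} = \left(\left(4 - \frac{\sqrt{49 - 27}}{3}\right) - 2457\right) + 24 = \left(\left(4 - \frac{\sqrt{22}}{3}\right) - 2457\right) + 24 = \left(-2453 - \frac{\sqrt{22}}{3}\right) + 24 = -2429 - \frac{\sqrt{22}}{3}$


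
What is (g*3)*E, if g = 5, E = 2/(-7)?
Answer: -30/7 ≈ -4.2857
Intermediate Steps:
E = -2/7 (E = 2*(-1/7) = -2/7 ≈ -0.28571)
(g*3)*E = (5*3)*(-2/7) = 15*(-2/7) = -30/7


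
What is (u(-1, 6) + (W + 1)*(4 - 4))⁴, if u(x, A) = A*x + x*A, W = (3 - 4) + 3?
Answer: 20736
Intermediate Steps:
W = 2 (W = -1 + 3 = 2)
u(x, A) = 2*A*x (u(x, A) = A*x + A*x = 2*A*x)
(u(-1, 6) + (W + 1)*(4 - 4))⁴ = (2*6*(-1) + (2 + 1)*(4 - 4))⁴ = (-12 + 3*0)⁴ = (-12 + 0)⁴ = (-12)⁴ = 20736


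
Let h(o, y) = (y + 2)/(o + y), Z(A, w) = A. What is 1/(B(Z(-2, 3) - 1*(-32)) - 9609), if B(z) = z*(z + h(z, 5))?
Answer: -1/8703 ≈ -0.00011490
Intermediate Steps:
h(o, y) = (2 + y)/(o + y)
B(z) = z*(z + 7/(5 + z)) (B(z) = z*(z + (2 + 5)/(z + 5)) = z*(z + 7/(5 + z)))
1/(B(Z(-2, 3) - 1*(-32)) - 9609) = 1/((-2 - 1*(-32))*(7 + (-2 - 1*(-32))*(5 + (-2 - 1*(-32))))/(5 + (-2 - 1*(-32))) - 9609) = 1/((-2 + 32)*(7 + (-2 + 32)*(5 + (-2 + 32)))/(5 + (-2 + 32)) - 9609) = 1/(30*(7 + 30*(5 + 30))/(5 + 30) - 9609) = 1/(30*(7 + 30*35)/35 - 9609) = 1/(30*(1/35)*(7 + 1050) - 9609) = 1/(30*(1/35)*1057 - 9609) = 1/(906 - 9609) = 1/(-8703) = -1/8703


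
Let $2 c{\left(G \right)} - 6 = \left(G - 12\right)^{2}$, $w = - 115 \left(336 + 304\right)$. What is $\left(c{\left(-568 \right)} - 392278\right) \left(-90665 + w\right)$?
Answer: $36807679875$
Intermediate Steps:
$w = -73600$ ($w = \left(-115\right) 640 = -73600$)
$c{\left(G \right)} = 3 + \frac{\left(-12 + G\right)^{2}}{2}$ ($c{\left(G \right)} = 3 + \frac{\left(G - 12\right)^{2}}{2} = 3 + \frac{\left(-12 + G\right)^{2}}{2}$)
$\left(c{\left(-568 \right)} - 392278\right) \left(-90665 + w\right) = \left(\left(3 + \frac{\left(-12 - 568\right)^{2}}{2}\right) - 392278\right) \left(-90665 - 73600\right) = \left(\left(3 + \frac{\left(-580\right)^{2}}{2}\right) - 392278\right) \left(-164265\right) = \left(\left(3 + \frac{1}{2} \cdot 336400\right) - 392278\right) \left(-164265\right) = \left(\left(3 + 168200\right) - 392278\right) \left(-164265\right) = \left(168203 - 392278\right) \left(-164265\right) = \left(-224075\right) \left(-164265\right) = 36807679875$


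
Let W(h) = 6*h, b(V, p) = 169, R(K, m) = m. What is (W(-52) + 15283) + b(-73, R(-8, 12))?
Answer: 15140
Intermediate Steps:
(W(-52) + 15283) + b(-73, R(-8, 12)) = (6*(-52) + 15283) + 169 = (-312 + 15283) + 169 = 14971 + 169 = 15140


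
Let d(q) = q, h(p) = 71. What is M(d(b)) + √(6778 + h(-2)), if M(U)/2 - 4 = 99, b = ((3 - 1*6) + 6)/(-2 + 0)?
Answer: 206 + 3*√761 ≈ 288.76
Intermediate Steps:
b = -3/2 (b = ((3 - 6) + 6)/(-2) = (-3 + 6)*(-½) = 3*(-½) = -3/2 ≈ -1.5000)
M(U) = 206 (M(U) = 8 + 2*99 = 8 + 198 = 206)
M(d(b)) + √(6778 + h(-2)) = 206 + √(6778 + 71) = 206 + √6849 = 206 + 3*√761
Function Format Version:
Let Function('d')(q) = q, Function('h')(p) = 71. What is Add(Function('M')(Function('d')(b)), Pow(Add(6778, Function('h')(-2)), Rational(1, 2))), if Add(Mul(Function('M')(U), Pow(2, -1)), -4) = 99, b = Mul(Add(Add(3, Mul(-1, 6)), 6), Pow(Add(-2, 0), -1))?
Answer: Add(206, Mul(3, Pow(761, Rational(1, 2)))) ≈ 288.76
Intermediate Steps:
b = Rational(-3, 2) (b = Mul(Add(Add(3, -6), 6), Pow(-2, -1)) = Mul(Add(-3, 6), Rational(-1, 2)) = Mul(3, Rational(-1, 2)) = Rational(-3, 2) ≈ -1.5000)
Function('M')(U) = 206 (Function('M')(U) = Add(8, Mul(2, 99)) = Add(8, 198) = 206)
Add(Function('M')(Function('d')(b)), Pow(Add(6778, Function('h')(-2)), Rational(1, 2))) = Add(206, Pow(Add(6778, 71), Rational(1, 2))) = Add(206, Pow(6849, Rational(1, 2))) = Add(206, Mul(3, Pow(761, Rational(1, 2))))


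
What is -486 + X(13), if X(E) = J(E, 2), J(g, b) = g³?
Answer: 1711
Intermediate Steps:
X(E) = E³
-486 + X(13) = -486 + 13³ = -486 + 2197 = 1711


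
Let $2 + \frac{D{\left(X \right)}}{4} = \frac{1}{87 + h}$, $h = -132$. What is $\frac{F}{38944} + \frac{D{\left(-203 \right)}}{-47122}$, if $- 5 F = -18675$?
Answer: $\frac{3967102883}{41290181280} \approx 0.096079$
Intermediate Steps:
$F = 3735$ ($F = \left(- \frac{1}{5}\right) \left(-18675\right) = 3735$)
$D{\left(X \right)} = - \frac{364}{45}$ ($D{\left(X \right)} = -8 + \frac{4}{87 - 132} = -8 + \frac{4}{-45} = -8 + 4 \left(- \frac{1}{45}\right) = -8 - \frac{4}{45} = - \frac{364}{45}$)
$\frac{F}{38944} + \frac{D{\left(-203 \right)}}{-47122} = \frac{3735}{38944} - \frac{364}{45 \left(-47122\right)} = 3735 \cdot \frac{1}{38944} - - \frac{182}{1060245} = \frac{3735}{38944} + \frac{182}{1060245} = \frac{3967102883}{41290181280}$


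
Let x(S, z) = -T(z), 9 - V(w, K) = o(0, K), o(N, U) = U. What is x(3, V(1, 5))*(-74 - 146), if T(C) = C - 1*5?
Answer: -220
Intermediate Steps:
T(C) = -5 + C (T(C) = C - 5 = -5 + C)
V(w, K) = 9 - K
x(S, z) = 5 - z (x(S, z) = -(-5 + z) = 5 - z)
x(3, V(1, 5))*(-74 - 146) = (5 - (9 - 1*5))*(-74 - 146) = (5 - (9 - 5))*(-220) = (5 - 1*4)*(-220) = (5 - 4)*(-220) = 1*(-220) = -220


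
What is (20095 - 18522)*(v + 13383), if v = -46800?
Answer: -52564941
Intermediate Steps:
(20095 - 18522)*(v + 13383) = (20095 - 18522)*(-46800 + 13383) = 1573*(-33417) = -52564941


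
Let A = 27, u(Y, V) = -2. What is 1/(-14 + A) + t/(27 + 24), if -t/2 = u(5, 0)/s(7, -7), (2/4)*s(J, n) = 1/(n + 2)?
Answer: -79/663 ≈ -0.11916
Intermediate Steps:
s(J, n) = 2/(2 + n) (s(J, n) = 2/(n + 2) = 2/(2 + n))
t = -10 (t = -(-4)/(2/(2 - 7)) = -(-4)/(2/(-5)) = -(-4)/(2*(-1/5)) = -(-4)/(-2/5) = -(-4)*(-5)/2 = -2*5 = -10)
1/(-14 + A) + t/(27 + 24) = 1/(-14 + 27) - 10/(27 + 24) = 1/13 - 10/51 = -79/663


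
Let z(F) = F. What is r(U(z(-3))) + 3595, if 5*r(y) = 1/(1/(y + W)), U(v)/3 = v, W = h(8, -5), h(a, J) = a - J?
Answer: 17979/5 ≈ 3595.8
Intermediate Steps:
W = 13 (W = 8 - 1*(-5) = 8 + 5 = 13)
U(v) = 3*v
r(y) = 13/5 + y/5 (r(y) = 1/(5*(1/(y + 13))) = 1/(5*(1/(13 + y))) = (13 + y)/5 = 13/5 + y/5)
r(U(z(-3))) + 3595 = (13/5 + (3*(-3))/5) + 3595 = (13/5 + (1/5)*(-9)) + 3595 = (13/5 - 9/5) + 3595 = 4/5 + 3595 = 17979/5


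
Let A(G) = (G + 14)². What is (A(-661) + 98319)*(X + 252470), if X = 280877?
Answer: 275701998016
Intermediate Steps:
A(G) = (14 + G)²
(A(-661) + 98319)*(X + 252470) = ((14 - 661)² + 98319)*(280877 + 252470) = ((-647)² + 98319)*533347 = (418609 + 98319)*533347 = 516928*533347 = 275701998016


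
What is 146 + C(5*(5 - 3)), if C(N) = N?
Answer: 156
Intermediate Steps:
146 + C(5*(5 - 3)) = 146 + 5*(5 - 3) = 146 + 5*2 = 146 + 10 = 156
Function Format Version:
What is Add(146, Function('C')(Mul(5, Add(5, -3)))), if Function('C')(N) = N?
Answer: 156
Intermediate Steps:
Add(146, Function('C')(Mul(5, Add(5, -3)))) = Add(146, Mul(5, Add(5, -3))) = Add(146, Mul(5, 2)) = Add(146, 10) = 156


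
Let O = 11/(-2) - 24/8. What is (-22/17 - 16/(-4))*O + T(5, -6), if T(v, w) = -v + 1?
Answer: -27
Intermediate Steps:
O = -17/2 (O = 11*(-½) - 24*⅛ = -11/2 - 3 = -17/2 ≈ -8.5000)
T(v, w) = 1 - v
(-22/17 - 16/(-4))*O + T(5, -6) = (-22/17 - 16/(-4))*(-17/2) + (1 - 1*5) = (-22*1/17 - 16*(-¼))*(-17/2) + (1 - 5) = (-22/17 + 4)*(-17/2) - 4 = (46/17)*(-17/2) - 4 = -23 - 4 = -27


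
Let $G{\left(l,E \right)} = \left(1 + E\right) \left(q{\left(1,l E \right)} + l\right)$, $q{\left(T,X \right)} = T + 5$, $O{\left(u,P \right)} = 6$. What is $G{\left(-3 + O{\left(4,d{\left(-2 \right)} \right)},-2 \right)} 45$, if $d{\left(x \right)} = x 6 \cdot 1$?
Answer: $-405$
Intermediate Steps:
$d{\left(x \right)} = 6 x$ ($d{\left(x \right)} = 6 x 1 = 6 x$)
$q{\left(T,X \right)} = 5 + T$
$G{\left(l,E \right)} = \left(1 + E\right) \left(6 + l\right)$ ($G{\left(l,E \right)} = \left(1 + E\right) \left(\left(5 + 1\right) + l\right) = \left(1 + E\right) \left(6 + l\right)$)
$G{\left(-3 + O{\left(4,d{\left(-2 \right)} \right)},-2 \right)} 45 = \left(6 + \left(-3 + 6\right) + 6 \left(-2\right) - 2 \left(-3 + 6\right)\right) 45 = \left(6 + 3 - 12 - 6\right) 45 = \left(-9\right) 45 = -405$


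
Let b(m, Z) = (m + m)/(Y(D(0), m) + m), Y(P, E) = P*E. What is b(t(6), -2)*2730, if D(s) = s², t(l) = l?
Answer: 5460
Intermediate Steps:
Y(P, E) = E*P
b(m, Z) = 2 (b(m, Z) = (m + m)/(m*0² + m) = (2*m)/(m*0 + m) = (2*m)/(0 + m) = (2*m)/m = 2)
b(t(6), -2)*2730 = 2*2730 = 5460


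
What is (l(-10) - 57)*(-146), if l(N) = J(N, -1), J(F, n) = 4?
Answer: 7738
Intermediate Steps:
l(N) = 4
(l(-10) - 57)*(-146) = (4 - 57)*(-146) = -53*(-146) = 7738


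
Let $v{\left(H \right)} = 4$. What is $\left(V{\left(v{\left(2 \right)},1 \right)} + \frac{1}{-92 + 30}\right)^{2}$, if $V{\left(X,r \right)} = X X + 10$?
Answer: $\frac{2595321}{3844} \approx 675.16$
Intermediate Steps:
$V{\left(X,r \right)} = 10 + X^{2}$ ($V{\left(X,r \right)} = X^{2} + 10 = 10 + X^{2}$)
$\left(V{\left(v{\left(2 \right)},1 \right)} + \frac{1}{-92 + 30}\right)^{2} = \left(\left(10 + 4^{2}\right) + \frac{1}{-92 + 30}\right)^{2} = \left(\left(10 + 16\right) + \frac{1}{-62}\right)^{2} = \left(26 - \frac{1}{62}\right)^{2} = \left(\frac{1611}{62}\right)^{2} = \frac{2595321}{3844}$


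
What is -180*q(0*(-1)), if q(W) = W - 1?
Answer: 180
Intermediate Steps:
q(W) = -1 + W
-180*q(0*(-1)) = -180*(-1 + 0*(-1)) = -180*(-1 + 0) = -180*(-1) = 180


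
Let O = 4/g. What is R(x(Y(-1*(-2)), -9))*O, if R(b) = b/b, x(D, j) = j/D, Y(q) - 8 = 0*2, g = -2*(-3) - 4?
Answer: 2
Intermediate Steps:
g = 2 (g = 6 - 4 = 2)
Y(q) = 8 (Y(q) = 8 + 0*2 = 8 + 0 = 8)
O = 2 (O = 4/2 = 4*(1/2) = 2)
R(b) = 1
R(x(Y(-1*(-2)), -9))*O = 1*2 = 2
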